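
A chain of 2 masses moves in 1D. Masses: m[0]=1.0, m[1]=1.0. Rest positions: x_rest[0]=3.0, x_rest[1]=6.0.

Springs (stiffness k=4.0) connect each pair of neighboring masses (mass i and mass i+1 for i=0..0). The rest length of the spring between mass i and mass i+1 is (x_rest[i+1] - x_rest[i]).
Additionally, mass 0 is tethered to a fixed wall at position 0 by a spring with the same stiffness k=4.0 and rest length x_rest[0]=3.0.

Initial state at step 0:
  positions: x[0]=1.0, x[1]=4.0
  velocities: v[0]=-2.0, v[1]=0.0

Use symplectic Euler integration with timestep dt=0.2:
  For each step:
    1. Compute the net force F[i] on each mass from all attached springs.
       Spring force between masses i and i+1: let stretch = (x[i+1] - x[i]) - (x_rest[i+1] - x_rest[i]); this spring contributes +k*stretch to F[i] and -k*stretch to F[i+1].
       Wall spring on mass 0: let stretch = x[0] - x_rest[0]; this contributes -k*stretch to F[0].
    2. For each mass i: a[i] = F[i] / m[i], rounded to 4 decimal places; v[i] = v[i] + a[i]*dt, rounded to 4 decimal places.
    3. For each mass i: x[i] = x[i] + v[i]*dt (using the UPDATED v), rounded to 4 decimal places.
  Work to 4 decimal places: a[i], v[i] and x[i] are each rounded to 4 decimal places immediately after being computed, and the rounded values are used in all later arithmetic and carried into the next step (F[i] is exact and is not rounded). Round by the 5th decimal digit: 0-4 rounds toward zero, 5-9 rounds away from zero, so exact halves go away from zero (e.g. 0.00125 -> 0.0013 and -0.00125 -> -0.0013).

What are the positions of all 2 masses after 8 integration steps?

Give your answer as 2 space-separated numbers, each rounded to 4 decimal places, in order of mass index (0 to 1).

Answer: 3.2782 6.5698

Derivation:
Step 0: x=[1.0000 4.0000] v=[-2.0000 0.0000]
Step 1: x=[0.9200 4.0000] v=[-0.4000 0.0000]
Step 2: x=[1.1856 3.9872] v=[1.3280 -0.0640]
Step 3: x=[1.7098 4.0061] v=[2.6208 0.0947]
Step 4: x=[2.3278 4.1376] v=[3.0900 0.6577]
Step 5: x=[2.8629 4.4596] v=[2.6756 1.6099]
Step 6: x=[3.1954 5.0061] v=[1.6626 2.7325]
Step 7: x=[3.3064 5.7429] v=[0.5548 3.6839]
Step 8: x=[3.2782 6.5698] v=[-0.1411 4.1347]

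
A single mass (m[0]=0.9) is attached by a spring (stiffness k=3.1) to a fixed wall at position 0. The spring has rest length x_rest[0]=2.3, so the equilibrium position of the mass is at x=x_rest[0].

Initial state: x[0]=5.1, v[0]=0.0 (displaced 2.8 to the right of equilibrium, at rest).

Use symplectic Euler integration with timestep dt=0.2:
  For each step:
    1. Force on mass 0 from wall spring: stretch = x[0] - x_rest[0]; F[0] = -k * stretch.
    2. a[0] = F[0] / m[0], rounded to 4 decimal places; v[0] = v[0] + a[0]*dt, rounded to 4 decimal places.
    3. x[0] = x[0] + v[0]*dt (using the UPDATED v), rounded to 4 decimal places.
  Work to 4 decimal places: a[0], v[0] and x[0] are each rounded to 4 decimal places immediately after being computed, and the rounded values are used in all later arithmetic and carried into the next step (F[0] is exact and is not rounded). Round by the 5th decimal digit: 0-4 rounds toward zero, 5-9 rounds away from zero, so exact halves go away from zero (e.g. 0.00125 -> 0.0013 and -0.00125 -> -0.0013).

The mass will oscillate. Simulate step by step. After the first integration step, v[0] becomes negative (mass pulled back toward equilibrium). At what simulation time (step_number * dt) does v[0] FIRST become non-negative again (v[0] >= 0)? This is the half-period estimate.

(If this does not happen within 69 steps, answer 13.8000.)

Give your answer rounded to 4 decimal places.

Answer: 1.8000

Derivation:
Step 0: x=[5.1000] v=[0.0000]
Step 1: x=[4.7142] v=[-1.9289]
Step 2: x=[3.9958] v=[-3.5920]
Step 3: x=[3.0438] v=[-4.7602]
Step 4: x=[1.9893] v=[-5.2726]
Step 5: x=[0.9776] v=[-5.0586]
Step 6: x=[0.1481] v=[-4.1476]
Step 7: x=[-0.3849] v=[-2.6652]
Step 8: x=[-0.5480] v=[-0.8156]
Step 9: x=[-0.3187] v=[1.1464]
First v>=0 after going negative at step 9, time=1.8000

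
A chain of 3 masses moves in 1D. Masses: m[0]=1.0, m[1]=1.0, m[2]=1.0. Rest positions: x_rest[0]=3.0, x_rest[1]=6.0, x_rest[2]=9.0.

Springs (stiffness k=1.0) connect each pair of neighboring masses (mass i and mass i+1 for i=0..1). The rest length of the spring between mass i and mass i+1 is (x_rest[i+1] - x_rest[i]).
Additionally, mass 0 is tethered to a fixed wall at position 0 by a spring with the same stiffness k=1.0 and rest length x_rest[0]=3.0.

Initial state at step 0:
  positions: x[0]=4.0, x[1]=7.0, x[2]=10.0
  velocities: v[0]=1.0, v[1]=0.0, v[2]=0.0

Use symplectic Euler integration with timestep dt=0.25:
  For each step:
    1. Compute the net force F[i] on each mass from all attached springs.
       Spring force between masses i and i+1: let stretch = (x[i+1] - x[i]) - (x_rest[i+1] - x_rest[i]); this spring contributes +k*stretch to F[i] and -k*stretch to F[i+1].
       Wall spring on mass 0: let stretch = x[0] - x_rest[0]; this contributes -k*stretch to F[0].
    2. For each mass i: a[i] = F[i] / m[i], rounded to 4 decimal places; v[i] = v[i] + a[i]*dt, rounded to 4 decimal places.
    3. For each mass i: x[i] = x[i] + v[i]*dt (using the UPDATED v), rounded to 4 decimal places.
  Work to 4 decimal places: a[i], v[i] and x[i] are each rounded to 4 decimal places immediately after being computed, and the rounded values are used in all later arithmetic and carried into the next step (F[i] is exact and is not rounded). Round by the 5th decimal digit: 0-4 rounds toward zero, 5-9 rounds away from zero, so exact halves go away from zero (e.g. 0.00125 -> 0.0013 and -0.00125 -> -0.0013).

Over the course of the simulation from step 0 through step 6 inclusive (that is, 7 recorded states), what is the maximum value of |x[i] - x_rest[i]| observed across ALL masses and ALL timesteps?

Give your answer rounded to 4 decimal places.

Step 0: x=[4.0000 7.0000 10.0000] v=[1.0000 0.0000 0.0000]
Step 1: x=[4.1875 7.0000 10.0000] v=[0.7500 0.0000 0.0000]
Step 2: x=[4.2891 7.0117 10.0000] v=[0.4063 0.0469 0.0000]
Step 3: x=[4.2928 7.0400 10.0007] v=[0.0147 0.1133 0.0029]
Step 4: x=[4.1999 7.0817 10.0039] v=[-0.3717 0.1667 0.0127]
Step 5: x=[4.0246 7.1259 10.0120] v=[-0.7012 0.1768 0.0322]
Step 6: x=[3.7916 7.1567 10.0272] v=[-0.9320 0.1230 0.0607]
Max displacement = 1.2928

Answer: 1.2928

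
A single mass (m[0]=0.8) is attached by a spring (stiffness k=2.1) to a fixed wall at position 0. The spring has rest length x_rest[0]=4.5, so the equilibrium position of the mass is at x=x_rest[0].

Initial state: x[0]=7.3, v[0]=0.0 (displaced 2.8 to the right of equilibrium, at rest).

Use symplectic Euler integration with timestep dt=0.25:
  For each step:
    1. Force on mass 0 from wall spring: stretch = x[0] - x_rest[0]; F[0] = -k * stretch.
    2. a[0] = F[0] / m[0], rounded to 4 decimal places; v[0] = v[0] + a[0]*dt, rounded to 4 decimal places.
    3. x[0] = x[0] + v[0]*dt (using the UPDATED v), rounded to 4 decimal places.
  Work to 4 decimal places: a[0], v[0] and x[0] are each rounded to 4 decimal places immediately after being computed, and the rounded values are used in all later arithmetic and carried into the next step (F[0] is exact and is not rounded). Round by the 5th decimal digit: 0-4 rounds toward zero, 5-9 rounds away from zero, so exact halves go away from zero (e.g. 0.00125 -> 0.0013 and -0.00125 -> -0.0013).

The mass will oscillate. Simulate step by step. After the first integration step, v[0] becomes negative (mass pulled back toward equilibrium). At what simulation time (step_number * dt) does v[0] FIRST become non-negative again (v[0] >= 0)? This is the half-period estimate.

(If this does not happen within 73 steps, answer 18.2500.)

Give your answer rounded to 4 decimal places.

Answer: 2.0000

Derivation:
Step 0: x=[7.3000] v=[0.0000]
Step 1: x=[6.8406] v=[-1.8375]
Step 2: x=[5.9972] v=[-3.3735]
Step 3: x=[4.9082] v=[-4.3561]
Step 4: x=[3.7522] v=[-4.6240]
Step 5: x=[2.7189] v=[-4.1333]
Step 6: x=[1.9778] v=[-2.9645]
Step 7: x=[1.6505] v=[-1.3093]
Step 8: x=[1.7907] v=[0.5607]
First v>=0 after going negative at step 8, time=2.0000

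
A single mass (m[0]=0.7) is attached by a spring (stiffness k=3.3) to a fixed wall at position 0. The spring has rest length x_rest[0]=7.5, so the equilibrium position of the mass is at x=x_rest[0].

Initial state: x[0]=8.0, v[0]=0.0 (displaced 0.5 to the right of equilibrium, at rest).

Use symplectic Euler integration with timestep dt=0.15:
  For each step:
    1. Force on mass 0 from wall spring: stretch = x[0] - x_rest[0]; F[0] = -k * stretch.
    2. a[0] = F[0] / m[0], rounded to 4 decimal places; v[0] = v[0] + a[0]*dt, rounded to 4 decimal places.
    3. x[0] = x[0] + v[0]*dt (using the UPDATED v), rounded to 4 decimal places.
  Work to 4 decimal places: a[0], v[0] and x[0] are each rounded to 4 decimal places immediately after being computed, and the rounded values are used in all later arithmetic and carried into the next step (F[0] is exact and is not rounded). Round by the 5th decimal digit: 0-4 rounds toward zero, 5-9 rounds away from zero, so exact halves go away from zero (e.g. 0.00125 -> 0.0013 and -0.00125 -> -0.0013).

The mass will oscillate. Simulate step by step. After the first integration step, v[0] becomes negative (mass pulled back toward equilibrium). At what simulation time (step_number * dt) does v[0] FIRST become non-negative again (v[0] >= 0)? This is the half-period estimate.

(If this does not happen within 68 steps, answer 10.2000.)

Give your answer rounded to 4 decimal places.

Answer: 1.5000

Derivation:
Step 0: x=[8.0000] v=[0.0000]
Step 1: x=[7.9470] v=[-0.3536]
Step 2: x=[7.8465] v=[-0.6697]
Step 3: x=[7.7093] v=[-0.9147]
Step 4: x=[7.5499] v=[-1.0627]
Step 5: x=[7.3852] v=[-1.0980]
Step 6: x=[7.2327] v=[-1.0168]
Step 7: x=[7.1085] v=[-0.8278]
Step 8: x=[7.0259] v=[-0.5510]
Step 9: x=[6.9935] v=[-0.2158]
Step 10: x=[7.0149] v=[0.1424]
First v>=0 after going negative at step 10, time=1.5000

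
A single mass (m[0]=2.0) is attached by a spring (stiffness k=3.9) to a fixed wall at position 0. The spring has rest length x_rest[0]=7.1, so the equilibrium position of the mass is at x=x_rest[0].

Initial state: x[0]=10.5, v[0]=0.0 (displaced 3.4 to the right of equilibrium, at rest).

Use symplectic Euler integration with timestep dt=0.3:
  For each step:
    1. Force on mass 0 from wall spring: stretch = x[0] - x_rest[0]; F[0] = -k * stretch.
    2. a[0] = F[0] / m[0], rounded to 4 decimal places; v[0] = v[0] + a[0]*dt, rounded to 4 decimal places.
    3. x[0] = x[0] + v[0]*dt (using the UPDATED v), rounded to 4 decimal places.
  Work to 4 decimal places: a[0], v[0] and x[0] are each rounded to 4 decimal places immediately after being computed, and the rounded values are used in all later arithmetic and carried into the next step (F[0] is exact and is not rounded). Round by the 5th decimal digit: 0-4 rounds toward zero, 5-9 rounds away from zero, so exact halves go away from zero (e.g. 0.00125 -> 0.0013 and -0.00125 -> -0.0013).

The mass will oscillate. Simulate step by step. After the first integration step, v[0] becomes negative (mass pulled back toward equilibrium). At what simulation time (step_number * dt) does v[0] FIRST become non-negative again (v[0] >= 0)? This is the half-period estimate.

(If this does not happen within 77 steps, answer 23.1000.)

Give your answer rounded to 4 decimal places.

Answer: 2.4000

Derivation:
Step 0: x=[10.5000] v=[0.0000]
Step 1: x=[9.9033] v=[-1.9890]
Step 2: x=[8.8146] v=[-3.6289]
Step 3: x=[7.4250] v=[-4.6320]
Step 4: x=[5.9784] v=[-4.8221]
Step 5: x=[4.7286] v=[-4.1660]
Step 6: x=[3.8950] v=[-2.7787]
Step 7: x=[3.6239] v=[-0.9038]
Step 8: x=[3.9628] v=[1.1297]
First v>=0 after going negative at step 8, time=2.4000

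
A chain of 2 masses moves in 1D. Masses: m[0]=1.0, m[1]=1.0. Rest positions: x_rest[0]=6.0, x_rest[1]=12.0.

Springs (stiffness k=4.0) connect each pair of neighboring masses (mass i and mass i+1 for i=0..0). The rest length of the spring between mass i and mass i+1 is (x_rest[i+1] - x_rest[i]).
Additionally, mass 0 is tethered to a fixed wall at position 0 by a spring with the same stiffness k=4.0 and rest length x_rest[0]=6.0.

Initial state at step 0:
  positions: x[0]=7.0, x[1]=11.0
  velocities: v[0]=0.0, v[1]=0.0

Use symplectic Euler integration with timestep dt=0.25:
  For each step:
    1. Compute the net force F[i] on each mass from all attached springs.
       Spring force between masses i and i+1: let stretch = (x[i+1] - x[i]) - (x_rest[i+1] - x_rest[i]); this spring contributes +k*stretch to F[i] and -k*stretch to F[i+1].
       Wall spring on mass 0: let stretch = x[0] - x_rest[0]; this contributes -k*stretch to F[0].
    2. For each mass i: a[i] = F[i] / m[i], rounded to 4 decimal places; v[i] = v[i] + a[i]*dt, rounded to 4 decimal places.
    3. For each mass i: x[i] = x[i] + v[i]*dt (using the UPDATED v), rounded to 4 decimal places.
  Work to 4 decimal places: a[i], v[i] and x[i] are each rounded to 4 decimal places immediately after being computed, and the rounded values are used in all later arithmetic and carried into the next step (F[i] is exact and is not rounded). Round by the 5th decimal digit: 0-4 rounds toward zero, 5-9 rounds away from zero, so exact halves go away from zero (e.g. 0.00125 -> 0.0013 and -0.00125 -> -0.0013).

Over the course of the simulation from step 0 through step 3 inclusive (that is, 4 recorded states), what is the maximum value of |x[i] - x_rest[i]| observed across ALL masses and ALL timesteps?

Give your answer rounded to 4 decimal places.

Answer: 1.3281

Derivation:
Step 0: x=[7.0000 11.0000] v=[0.0000 0.0000]
Step 1: x=[6.2500 11.5000] v=[-3.0000 2.0000]
Step 2: x=[5.2500 12.1875] v=[-4.0000 2.7500]
Step 3: x=[4.6719 12.6406] v=[-2.3125 1.8125]
Max displacement = 1.3281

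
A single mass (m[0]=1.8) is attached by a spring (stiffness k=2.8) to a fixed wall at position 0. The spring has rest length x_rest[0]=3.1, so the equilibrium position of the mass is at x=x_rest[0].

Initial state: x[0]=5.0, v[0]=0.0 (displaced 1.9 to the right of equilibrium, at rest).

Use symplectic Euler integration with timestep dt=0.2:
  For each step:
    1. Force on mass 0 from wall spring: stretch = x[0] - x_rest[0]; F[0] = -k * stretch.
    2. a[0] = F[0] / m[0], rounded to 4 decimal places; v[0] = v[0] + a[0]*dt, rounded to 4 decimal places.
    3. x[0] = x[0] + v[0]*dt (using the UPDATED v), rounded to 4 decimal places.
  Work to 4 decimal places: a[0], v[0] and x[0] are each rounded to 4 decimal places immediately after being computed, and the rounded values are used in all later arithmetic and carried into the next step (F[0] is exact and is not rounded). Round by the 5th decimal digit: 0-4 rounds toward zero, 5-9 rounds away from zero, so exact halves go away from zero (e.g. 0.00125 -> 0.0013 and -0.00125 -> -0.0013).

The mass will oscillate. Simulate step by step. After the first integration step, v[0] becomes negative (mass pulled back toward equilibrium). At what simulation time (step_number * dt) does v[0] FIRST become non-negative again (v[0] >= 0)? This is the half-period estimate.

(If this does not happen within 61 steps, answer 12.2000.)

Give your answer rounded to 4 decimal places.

Answer: 2.6000

Derivation:
Step 0: x=[5.0000] v=[0.0000]
Step 1: x=[4.8818] v=[-0.5911]
Step 2: x=[4.6527] v=[-1.1454]
Step 3: x=[4.3270] v=[-1.6285]
Step 4: x=[3.9250] v=[-2.0102]
Step 5: x=[3.4716] v=[-2.2669]
Step 6: x=[2.9951] v=[-2.3825]
Step 7: x=[2.5251] v=[-2.3499]
Step 8: x=[2.0909] v=[-2.1710]
Step 9: x=[1.7195] v=[-1.8571]
Step 10: x=[1.4340] v=[-1.4276]
Step 11: x=[1.2521] v=[-0.9093]
Step 12: x=[1.1852] v=[-0.3344]
Step 13: x=[1.2375] v=[0.2613]
First v>=0 after going negative at step 13, time=2.6000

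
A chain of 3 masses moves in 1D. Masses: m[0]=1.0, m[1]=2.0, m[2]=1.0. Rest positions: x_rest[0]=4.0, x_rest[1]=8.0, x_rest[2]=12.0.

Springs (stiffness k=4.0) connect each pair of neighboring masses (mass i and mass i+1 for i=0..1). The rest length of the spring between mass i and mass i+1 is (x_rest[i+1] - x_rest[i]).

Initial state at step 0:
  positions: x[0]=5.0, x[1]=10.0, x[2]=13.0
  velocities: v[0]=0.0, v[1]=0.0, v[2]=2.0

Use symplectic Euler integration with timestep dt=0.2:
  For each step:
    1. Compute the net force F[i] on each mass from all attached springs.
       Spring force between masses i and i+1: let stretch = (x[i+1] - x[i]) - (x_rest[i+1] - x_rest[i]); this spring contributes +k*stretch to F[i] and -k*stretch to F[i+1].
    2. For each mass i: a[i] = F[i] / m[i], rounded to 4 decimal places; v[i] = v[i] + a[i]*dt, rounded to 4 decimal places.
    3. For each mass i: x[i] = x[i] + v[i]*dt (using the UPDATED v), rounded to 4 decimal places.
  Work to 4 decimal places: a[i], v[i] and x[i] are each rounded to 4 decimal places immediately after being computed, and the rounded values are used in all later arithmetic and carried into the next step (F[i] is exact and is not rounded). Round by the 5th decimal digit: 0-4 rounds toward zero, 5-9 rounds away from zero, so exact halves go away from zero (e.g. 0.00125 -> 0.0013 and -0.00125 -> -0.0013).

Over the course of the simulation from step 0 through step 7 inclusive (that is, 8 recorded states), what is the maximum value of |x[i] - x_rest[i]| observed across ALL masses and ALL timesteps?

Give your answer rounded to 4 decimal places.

Answer: 3.0322

Derivation:
Step 0: x=[5.0000 10.0000 13.0000] v=[0.0000 0.0000 2.0000]
Step 1: x=[5.1600 9.8400 13.5600] v=[0.8000 -0.8000 2.8000]
Step 2: x=[5.4288 9.6032 14.1648] v=[1.3440 -1.1840 3.0240]
Step 3: x=[5.7255 9.3974 14.6797] v=[1.4835 -1.0291 2.5747]
Step 4: x=[5.9697 9.3204 14.9895] v=[1.2210 -0.3849 1.5489]
Step 5: x=[6.1100 9.4289 15.0322] v=[0.7016 0.5425 0.2136]
Step 6: x=[6.1413 9.7202 14.8184] v=[0.1567 1.4563 -1.0690]
Step 7: x=[6.1053 10.1330 14.4289] v=[-0.1802 2.0640 -1.9476]
Max displacement = 3.0322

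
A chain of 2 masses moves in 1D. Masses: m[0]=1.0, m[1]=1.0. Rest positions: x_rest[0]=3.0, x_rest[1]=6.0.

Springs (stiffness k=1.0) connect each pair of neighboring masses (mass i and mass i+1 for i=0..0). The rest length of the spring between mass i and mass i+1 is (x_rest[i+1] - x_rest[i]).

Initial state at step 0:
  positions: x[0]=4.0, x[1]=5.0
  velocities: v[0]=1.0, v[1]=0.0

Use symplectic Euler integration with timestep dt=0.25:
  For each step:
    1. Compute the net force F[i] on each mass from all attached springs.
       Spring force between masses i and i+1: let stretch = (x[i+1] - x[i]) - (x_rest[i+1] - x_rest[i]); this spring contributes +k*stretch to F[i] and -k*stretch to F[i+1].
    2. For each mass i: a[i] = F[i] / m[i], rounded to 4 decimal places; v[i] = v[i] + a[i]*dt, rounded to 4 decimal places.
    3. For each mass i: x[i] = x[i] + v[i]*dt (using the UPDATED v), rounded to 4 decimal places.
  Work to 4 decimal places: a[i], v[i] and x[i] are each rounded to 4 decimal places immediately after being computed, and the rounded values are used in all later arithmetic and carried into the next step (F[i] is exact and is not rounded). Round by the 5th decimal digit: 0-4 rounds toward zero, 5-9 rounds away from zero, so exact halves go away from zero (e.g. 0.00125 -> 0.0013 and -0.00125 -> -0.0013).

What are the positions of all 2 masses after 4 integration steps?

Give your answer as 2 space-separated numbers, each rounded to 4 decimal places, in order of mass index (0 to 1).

Answer: 3.8262 6.1739

Derivation:
Step 0: x=[4.0000 5.0000] v=[1.0000 0.0000]
Step 1: x=[4.1250 5.1250] v=[0.5000 0.5000]
Step 2: x=[4.1250 5.3750] v=[0.0000 1.0000]
Step 3: x=[4.0156 5.7344] v=[-0.4375 1.4375]
Step 4: x=[3.8262 6.1739] v=[-0.7578 1.7578]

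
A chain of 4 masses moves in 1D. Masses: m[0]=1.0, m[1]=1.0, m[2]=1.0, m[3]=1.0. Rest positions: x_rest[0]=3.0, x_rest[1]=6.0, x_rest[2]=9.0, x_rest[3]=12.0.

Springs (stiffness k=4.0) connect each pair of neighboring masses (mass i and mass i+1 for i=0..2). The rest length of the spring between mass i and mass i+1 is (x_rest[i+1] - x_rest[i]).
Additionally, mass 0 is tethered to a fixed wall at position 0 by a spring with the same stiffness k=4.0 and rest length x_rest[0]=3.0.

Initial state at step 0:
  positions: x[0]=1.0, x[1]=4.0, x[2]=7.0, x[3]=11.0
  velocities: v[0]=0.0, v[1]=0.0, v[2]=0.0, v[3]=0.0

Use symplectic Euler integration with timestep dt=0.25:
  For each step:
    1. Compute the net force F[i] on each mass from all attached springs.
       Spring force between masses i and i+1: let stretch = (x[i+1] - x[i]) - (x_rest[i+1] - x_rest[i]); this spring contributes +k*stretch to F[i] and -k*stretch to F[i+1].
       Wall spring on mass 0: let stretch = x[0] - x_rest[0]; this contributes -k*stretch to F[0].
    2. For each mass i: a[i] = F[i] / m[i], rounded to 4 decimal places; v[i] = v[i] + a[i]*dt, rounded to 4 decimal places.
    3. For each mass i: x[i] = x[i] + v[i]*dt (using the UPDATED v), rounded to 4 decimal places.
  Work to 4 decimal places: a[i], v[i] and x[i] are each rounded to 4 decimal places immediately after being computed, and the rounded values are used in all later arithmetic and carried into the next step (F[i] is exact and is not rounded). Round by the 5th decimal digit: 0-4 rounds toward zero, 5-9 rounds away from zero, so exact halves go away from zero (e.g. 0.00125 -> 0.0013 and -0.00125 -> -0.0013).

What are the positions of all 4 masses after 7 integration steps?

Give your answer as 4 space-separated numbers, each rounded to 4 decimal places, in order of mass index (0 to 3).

Step 0: x=[1.0000 4.0000 7.0000 11.0000] v=[0.0000 0.0000 0.0000 0.0000]
Step 1: x=[1.5000 4.0000 7.2500 10.7500] v=[2.0000 0.0000 1.0000 -1.0000]
Step 2: x=[2.2500 4.1875 7.5625 10.3750] v=[3.0000 0.7500 1.2500 -1.5000]
Step 3: x=[2.9219 4.7344 7.7344 10.0469] v=[2.6875 2.1875 0.6875 -1.3125]
Step 4: x=[3.3164 5.5782 7.7344 9.8907] v=[1.5781 3.3750 0.0000 -0.6250]
Step 5: x=[3.4473 6.3956 7.7344 9.9454] v=[0.5235 3.2694 0.0001 0.2187]
Step 6: x=[3.4534 6.8106 7.9525 10.1973] v=[0.0245 1.6599 0.8723 1.0077]
Step 7: x=[3.4355 6.6718 8.4463 10.6380] v=[-0.0717 -0.5554 1.9752 1.7629]

Answer: 3.4355 6.6718 8.4463 10.6380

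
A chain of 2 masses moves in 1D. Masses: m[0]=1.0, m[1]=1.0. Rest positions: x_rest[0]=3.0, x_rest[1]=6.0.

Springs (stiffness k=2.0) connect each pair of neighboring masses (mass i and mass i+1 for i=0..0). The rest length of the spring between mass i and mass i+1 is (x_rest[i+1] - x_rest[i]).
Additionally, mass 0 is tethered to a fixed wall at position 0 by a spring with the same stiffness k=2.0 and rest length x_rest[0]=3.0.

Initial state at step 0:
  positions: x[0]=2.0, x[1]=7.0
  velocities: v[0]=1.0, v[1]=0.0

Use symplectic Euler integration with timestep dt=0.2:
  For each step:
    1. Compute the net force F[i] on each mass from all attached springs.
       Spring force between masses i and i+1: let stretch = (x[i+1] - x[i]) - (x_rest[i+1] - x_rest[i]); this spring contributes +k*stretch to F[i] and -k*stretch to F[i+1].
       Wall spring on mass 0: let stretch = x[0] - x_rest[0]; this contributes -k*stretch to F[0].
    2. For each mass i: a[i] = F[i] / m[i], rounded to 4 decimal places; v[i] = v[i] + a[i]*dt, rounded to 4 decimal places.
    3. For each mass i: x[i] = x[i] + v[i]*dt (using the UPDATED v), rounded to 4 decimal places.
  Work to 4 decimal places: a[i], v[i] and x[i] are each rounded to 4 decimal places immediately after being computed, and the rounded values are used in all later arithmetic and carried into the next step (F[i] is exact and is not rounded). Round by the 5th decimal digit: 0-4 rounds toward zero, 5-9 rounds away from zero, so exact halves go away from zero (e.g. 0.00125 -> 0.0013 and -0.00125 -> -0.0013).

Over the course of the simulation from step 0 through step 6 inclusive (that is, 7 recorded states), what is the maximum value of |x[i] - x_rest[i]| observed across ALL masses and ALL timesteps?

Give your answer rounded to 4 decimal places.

Answer: 1.6561

Derivation:
Step 0: x=[2.0000 7.0000] v=[1.0000 0.0000]
Step 1: x=[2.4400 6.8400] v=[2.2000 -0.8000]
Step 2: x=[3.0368 6.5680] v=[2.9840 -1.3600]
Step 3: x=[3.6732 6.2535] v=[3.1818 -1.5725]
Step 4: x=[4.2221 5.9726] v=[2.7446 -1.4046]
Step 5: x=[4.5733 5.7916] v=[1.7560 -0.9048]
Step 6: x=[4.6561 5.7532] v=[0.4140 -0.1921]
Max displacement = 1.6561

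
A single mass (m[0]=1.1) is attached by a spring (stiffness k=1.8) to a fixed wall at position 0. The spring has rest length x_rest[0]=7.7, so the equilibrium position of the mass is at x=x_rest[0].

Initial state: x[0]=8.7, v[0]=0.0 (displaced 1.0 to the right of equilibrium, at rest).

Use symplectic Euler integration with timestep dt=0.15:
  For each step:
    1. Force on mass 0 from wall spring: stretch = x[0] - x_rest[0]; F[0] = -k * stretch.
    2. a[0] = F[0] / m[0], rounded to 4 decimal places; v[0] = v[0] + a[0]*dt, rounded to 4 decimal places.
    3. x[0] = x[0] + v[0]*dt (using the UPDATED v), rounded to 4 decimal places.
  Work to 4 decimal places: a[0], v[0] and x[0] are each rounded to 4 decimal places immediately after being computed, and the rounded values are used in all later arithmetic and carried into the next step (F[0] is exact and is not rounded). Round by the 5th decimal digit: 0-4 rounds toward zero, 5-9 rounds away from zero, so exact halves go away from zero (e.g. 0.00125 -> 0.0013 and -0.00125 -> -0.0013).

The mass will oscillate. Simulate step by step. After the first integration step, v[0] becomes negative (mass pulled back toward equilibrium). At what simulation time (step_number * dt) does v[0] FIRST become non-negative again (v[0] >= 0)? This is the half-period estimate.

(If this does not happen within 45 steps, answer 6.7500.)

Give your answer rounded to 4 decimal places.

Step 0: x=[8.7000] v=[0.0000]
Step 1: x=[8.6632] v=[-0.2455]
Step 2: x=[8.5909] v=[-0.4819]
Step 3: x=[8.4858] v=[-0.7006]
Step 4: x=[8.3518] v=[-0.8935]
Step 5: x=[8.1938] v=[-1.0535]
Step 6: x=[8.0176] v=[-1.1747]
Step 7: x=[7.8297] v=[-1.2527]
Step 8: x=[7.6370] v=[-1.2845]
Step 9: x=[7.4467] v=[-1.2690]
Step 10: x=[7.2657] v=[-1.2068]
Step 11: x=[7.1007] v=[-1.1002]
Step 12: x=[6.9577] v=[-0.9531]
Step 13: x=[6.8421] v=[-0.7709]
Step 14: x=[6.7581] v=[-0.5603]
Step 15: x=[6.7087] v=[-0.3291]
Step 16: x=[6.6958] v=[-0.0858]
Step 17: x=[6.7199] v=[0.1607]
First v>=0 after going negative at step 17, time=2.5500

Answer: 2.5500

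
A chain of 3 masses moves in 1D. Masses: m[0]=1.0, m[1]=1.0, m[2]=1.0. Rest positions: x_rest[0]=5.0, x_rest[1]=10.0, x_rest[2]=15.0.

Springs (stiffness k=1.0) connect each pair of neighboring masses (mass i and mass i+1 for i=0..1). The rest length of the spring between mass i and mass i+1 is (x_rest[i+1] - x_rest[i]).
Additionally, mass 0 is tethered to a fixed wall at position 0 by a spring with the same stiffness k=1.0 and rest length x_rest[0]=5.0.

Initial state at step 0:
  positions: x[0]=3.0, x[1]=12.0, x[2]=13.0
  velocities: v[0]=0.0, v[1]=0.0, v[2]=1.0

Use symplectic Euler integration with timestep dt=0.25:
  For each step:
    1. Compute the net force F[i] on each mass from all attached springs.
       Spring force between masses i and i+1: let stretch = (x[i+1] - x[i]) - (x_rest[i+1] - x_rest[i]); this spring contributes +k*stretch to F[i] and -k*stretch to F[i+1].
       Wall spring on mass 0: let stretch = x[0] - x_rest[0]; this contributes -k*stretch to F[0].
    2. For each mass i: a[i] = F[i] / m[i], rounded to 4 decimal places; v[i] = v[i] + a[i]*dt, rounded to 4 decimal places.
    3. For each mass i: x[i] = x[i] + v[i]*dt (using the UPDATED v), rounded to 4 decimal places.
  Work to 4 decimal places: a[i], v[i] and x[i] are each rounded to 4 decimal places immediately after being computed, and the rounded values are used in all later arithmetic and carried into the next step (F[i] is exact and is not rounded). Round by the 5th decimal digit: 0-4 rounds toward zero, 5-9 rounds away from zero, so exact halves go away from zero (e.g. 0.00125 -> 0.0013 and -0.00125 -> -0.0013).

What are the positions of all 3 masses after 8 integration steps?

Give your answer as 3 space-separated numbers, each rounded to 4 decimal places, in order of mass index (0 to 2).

Answer: 6.2469 8.4160 16.7118

Derivation:
Step 0: x=[3.0000 12.0000 13.0000] v=[0.0000 0.0000 1.0000]
Step 1: x=[3.3750 11.5000 13.5000] v=[1.5000 -2.0000 2.0000]
Step 2: x=[4.0469 10.6172 14.1875] v=[2.6875 -3.5313 2.7500]
Step 3: x=[4.8765 9.5469 14.9644] v=[3.3184 -4.2813 3.1074]
Step 4: x=[5.6932 8.5233 15.7152] v=[3.2669 -4.0945 3.0030]
Step 5: x=[6.3310 7.7723 16.3290] v=[2.5511 -3.0041 2.4550]
Step 6: x=[6.6632 7.4660 16.7205] v=[1.3287 -1.2253 1.5658]
Step 7: x=[6.6291 7.6879 16.8461] v=[-0.1364 0.8876 0.5022]
Step 8: x=[6.2469 8.4160 16.7118] v=[-1.5290 2.9125 -0.5374]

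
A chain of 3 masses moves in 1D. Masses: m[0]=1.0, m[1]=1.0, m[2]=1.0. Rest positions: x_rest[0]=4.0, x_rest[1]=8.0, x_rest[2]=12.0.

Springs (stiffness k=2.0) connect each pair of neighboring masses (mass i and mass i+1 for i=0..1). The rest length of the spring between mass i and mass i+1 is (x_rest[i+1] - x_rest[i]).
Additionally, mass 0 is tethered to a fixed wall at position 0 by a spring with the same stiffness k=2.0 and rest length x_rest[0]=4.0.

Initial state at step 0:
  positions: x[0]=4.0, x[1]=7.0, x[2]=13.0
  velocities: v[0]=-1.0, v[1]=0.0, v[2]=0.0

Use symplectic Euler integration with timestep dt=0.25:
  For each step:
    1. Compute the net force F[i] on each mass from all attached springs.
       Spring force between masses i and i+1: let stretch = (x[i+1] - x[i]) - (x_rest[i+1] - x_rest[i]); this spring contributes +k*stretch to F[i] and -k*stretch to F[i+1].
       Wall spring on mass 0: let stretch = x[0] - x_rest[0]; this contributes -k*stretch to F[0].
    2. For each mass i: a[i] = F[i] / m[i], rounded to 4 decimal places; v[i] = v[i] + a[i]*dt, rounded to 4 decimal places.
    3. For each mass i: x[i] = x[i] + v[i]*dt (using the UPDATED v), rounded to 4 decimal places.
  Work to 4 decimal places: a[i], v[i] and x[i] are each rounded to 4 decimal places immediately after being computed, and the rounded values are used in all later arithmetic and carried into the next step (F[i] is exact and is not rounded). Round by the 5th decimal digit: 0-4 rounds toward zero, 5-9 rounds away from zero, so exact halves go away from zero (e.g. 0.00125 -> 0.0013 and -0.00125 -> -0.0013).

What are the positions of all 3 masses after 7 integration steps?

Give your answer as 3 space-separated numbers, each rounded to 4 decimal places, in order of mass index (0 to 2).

Step 0: x=[4.0000 7.0000 13.0000] v=[-1.0000 0.0000 0.0000]
Step 1: x=[3.6250 7.3750 12.7500] v=[-1.5000 1.5000 -1.0000]
Step 2: x=[3.2656 7.9531 12.3281] v=[-1.4375 2.3125 -1.6875]
Step 3: x=[3.0840 8.4922 11.8594] v=[-0.7266 2.1563 -1.8750]
Step 4: x=[3.1929 8.7762 11.4698] v=[0.4355 1.1358 -1.5586]
Step 5: x=[3.6006 8.6989 11.2435] v=[1.6307 -0.3091 -0.9054]
Step 6: x=[4.1955 8.3024 11.1991] v=[2.3796 -1.5860 -0.1777]
Step 7: x=[4.7793 7.7546 11.2926] v=[2.3353 -2.1911 0.3740]

Answer: 4.7793 7.7546 11.2926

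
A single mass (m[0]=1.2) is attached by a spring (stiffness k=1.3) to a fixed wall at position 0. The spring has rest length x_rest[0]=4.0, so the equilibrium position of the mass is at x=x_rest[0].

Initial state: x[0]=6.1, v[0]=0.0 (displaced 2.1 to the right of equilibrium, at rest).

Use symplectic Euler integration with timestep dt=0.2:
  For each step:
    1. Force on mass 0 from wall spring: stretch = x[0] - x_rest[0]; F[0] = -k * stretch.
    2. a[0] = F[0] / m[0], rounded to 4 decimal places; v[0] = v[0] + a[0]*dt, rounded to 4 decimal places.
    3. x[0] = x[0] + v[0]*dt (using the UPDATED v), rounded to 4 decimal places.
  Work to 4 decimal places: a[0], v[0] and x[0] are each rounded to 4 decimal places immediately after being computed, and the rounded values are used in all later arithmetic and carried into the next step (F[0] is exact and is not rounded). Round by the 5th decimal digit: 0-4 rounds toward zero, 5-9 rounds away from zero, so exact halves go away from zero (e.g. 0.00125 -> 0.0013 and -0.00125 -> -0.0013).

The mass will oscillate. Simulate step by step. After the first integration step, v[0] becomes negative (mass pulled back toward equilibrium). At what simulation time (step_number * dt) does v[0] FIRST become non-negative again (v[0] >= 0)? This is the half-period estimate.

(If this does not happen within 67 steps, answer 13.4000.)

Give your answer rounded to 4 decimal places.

Answer: 3.2000

Derivation:
Step 0: x=[6.1000] v=[0.0000]
Step 1: x=[6.0090] v=[-0.4550]
Step 2: x=[5.8309] v=[-0.8903]
Step 3: x=[5.5735] v=[-1.2870]
Step 4: x=[5.2479] v=[-1.6279]
Step 5: x=[4.8682] v=[-1.8983]
Step 6: x=[4.4509] v=[-2.0864]
Step 7: x=[4.0141] v=[-2.1841]
Step 8: x=[3.5767] v=[-2.1872]
Step 9: x=[3.1576] v=[-2.0955]
Step 10: x=[2.7750] v=[-1.9130]
Step 11: x=[2.4455] v=[-1.6476]
Step 12: x=[2.1833] v=[-1.3108]
Step 13: x=[1.9999] v=[-0.9172]
Step 14: x=[1.9031] v=[-0.4838]
Step 15: x=[1.8972] v=[-0.0295]
Step 16: x=[1.9824] v=[0.4261]
First v>=0 after going negative at step 16, time=3.2000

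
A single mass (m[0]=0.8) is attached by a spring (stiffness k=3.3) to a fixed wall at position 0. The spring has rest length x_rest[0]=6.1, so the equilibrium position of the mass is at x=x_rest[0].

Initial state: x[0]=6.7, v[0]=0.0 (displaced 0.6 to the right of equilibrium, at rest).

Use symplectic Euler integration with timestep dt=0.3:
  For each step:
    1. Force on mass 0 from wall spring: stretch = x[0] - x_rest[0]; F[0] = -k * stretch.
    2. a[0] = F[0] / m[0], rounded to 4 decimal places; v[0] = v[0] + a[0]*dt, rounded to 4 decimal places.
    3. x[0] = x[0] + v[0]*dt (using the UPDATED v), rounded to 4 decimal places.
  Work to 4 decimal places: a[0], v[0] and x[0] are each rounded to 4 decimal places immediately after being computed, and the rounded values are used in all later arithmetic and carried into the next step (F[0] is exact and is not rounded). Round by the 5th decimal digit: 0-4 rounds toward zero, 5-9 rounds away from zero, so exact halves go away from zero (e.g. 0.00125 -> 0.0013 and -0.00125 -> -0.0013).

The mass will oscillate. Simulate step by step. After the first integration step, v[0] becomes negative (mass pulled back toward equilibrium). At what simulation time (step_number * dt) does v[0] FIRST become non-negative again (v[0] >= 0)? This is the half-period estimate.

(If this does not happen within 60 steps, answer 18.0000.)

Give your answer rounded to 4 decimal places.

Answer: 1.8000

Derivation:
Step 0: x=[6.7000] v=[0.0000]
Step 1: x=[6.4773] v=[-0.7425]
Step 2: x=[6.1145] v=[-1.2094]
Step 3: x=[5.7463] v=[-1.2273]
Step 4: x=[5.5094] v=[-0.7896]
Step 5: x=[5.4918] v=[-0.0587]
Step 6: x=[5.7000] v=[0.6939]
First v>=0 after going negative at step 6, time=1.8000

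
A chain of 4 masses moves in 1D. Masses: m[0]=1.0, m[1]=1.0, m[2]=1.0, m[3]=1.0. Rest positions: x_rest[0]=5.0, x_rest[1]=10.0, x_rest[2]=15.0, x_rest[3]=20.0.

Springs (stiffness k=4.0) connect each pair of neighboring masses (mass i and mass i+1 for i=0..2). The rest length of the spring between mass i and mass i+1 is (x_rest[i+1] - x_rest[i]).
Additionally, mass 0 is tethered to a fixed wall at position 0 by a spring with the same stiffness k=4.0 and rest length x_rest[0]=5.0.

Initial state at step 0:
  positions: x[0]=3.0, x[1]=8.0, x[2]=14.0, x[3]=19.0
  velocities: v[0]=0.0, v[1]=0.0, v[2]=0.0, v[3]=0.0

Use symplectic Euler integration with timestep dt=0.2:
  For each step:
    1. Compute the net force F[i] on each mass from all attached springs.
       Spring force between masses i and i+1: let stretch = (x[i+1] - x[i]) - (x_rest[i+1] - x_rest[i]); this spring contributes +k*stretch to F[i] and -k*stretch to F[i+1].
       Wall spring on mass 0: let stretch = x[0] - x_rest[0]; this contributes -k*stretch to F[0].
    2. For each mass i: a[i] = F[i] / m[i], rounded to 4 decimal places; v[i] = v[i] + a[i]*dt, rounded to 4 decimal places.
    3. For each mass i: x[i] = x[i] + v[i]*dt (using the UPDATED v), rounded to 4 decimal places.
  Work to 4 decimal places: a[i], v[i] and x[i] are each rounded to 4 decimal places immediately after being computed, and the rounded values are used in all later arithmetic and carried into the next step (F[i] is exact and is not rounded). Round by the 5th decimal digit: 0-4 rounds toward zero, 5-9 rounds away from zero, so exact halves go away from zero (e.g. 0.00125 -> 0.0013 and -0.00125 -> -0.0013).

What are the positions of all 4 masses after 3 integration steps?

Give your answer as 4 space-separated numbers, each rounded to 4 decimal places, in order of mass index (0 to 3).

Answer: 4.5565 8.8402 13.3912 18.8884

Derivation:
Step 0: x=[3.0000 8.0000 14.0000 19.0000] v=[0.0000 0.0000 0.0000 0.0000]
Step 1: x=[3.3200 8.1600 13.8400 19.0000] v=[1.6000 0.8000 -0.8000 0.0000]
Step 2: x=[3.8832 8.4544 13.5968 18.9744] v=[2.8160 1.4720 -1.2160 -0.1280]
Step 3: x=[4.5565 8.8402 13.3912 18.8884] v=[3.3664 1.9290 -1.0278 -0.4301]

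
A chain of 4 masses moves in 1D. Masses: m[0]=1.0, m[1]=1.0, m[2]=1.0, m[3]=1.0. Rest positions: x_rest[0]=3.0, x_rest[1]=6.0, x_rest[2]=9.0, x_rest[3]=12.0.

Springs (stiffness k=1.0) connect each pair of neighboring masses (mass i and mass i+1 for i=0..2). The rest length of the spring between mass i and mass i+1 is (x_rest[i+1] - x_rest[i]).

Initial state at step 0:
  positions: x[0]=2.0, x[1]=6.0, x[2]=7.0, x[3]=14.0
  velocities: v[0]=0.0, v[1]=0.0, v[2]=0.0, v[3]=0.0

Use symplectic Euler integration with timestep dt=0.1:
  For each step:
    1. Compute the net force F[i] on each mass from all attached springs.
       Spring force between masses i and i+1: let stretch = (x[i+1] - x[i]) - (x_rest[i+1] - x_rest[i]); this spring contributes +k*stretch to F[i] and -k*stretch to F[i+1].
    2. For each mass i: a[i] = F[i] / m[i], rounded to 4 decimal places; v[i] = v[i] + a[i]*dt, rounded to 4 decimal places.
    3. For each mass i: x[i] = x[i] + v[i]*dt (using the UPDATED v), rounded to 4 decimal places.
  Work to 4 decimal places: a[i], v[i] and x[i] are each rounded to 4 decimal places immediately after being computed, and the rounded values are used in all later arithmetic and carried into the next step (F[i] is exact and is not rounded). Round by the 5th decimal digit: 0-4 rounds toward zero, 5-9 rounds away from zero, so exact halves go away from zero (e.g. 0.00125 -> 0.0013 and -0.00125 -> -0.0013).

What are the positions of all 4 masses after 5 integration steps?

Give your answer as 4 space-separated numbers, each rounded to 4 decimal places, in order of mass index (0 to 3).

Step 0: x=[2.0000 6.0000 7.0000 14.0000] v=[0.0000 0.0000 0.0000 0.0000]
Step 1: x=[2.0100 5.9700 7.0600 13.9600] v=[0.1000 -0.3000 0.6000 -0.4000]
Step 2: x=[2.0296 5.9113 7.1781 13.8810] v=[0.1960 -0.5870 1.1810 -0.7900]
Step 3: x=[2.0580 5.8265 7.3506 13.7650] v=[0.2842 -0.8485 1.7246 -1.1603]
Step 4: x=[2.0941 5.7192 7.5720 13.6148] v=[0.3611 -1.0729 2.2136 -1.5017]
Step 5: x=[2.1365 5.5942 7.8353 13.4342] v=[0.4236 -1.2501 2.6326 -1.8060]

Answer: 2.1365 5.5942 7.8353 13.4342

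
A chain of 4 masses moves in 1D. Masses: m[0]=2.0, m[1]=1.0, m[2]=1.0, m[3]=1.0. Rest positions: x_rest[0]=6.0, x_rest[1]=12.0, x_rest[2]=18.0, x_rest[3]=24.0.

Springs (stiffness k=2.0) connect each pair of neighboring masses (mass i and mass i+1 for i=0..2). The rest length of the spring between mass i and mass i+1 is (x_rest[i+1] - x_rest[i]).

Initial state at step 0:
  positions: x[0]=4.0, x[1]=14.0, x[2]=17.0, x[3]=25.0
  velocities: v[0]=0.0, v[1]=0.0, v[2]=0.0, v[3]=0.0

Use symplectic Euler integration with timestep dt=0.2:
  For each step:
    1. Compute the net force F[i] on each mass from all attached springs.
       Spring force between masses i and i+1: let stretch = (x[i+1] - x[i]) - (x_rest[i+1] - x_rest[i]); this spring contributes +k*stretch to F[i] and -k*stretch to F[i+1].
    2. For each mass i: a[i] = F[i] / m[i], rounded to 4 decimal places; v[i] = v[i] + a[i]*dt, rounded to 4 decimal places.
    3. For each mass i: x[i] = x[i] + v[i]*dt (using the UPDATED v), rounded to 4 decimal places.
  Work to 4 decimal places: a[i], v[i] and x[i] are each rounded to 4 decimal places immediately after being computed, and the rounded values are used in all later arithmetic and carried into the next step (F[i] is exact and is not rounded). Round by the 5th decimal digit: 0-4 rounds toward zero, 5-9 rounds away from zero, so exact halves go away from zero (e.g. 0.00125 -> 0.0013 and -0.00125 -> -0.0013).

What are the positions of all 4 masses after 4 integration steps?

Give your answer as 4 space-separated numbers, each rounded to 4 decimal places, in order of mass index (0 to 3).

Step 0: x=[4.0000 14.0000 17.0000 25.0000] v=[0.0000 0.0000 0.0000 0.0000]
Step 1: x=[4.1600 13.4400 17.4000 24.8400] v=[0.8000 -2.8000 2.0000 -0.8000]
Step 2: x=[4.4512 12.4544 18.0784 24.5648] v=[1.4560 -4.9280 3.3920 -1.3760]
Step 3: x=[4.8225 11.2785 18.8258 24.2507] v=[1.8566 -5.8797 3.7370 -1.5706]
Step 4: x=[5.2121 10.1899 19.4034 23.9826] v=[1.9478 -5.4432 2.8880 -1.3406]

Answer: 5.2121 10.1899 19.4034 23.9826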